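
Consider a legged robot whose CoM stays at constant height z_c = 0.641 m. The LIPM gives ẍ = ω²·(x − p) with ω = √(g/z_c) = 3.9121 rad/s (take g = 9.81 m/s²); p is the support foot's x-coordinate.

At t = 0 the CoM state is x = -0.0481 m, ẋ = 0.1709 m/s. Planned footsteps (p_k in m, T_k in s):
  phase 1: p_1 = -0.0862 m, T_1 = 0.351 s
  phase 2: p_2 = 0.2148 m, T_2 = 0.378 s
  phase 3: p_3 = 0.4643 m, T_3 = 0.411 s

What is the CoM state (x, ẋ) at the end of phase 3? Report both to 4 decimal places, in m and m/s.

phase 1: p=-0.0862, T=0.351, ωT=1.373147, cosh=2.100532, sinh=1.847223; start (x,ẋ)=(-0.048100, 0.170900) → end (x,ẋ)=(0.074526, 0.634311)
phase 2: p=0.2148, T=0.378, ωT=1.478774, cosh=2.307740, sinh=2.079823; start (x,ẋ)=(0.074526, 0.634311) → end (x,ẋ)=(0.228309, 0.322491)
phase 3: p=0.4643, T=0.411, ωT=1.607873, cosh=2.596248, sinh=2.395934; start (x,ẋ)=(0.228309, 0.322491) → end (x,ẋ)=(0.049116, -1.374710)

x = 0.0491, ẋ = -1.3747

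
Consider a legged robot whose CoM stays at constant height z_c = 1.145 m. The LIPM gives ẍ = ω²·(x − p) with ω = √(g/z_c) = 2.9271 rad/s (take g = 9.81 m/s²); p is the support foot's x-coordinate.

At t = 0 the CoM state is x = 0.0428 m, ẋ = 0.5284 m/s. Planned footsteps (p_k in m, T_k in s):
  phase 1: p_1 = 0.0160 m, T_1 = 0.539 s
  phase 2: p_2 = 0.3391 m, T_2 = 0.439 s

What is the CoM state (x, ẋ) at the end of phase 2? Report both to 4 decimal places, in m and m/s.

x = 1.5210, ẋ = 3.7470

phase 1: p=0.0160, T=0.539, ωT=1.577707, cosh=2.525142, sinh=2.318694; start (x,ẋ)=(0.042800, 0.528400) → end (x,ẋ)=(0.502244, 1.516178)
phase 2: p=0.3391, T=0.439, ωT=1.284997, cosh=1.945654, sinh=1.669003; start (x,ẋ)=(0.502244, 1.516178) → end (x,ẋ)=(1.521032, 3.746973)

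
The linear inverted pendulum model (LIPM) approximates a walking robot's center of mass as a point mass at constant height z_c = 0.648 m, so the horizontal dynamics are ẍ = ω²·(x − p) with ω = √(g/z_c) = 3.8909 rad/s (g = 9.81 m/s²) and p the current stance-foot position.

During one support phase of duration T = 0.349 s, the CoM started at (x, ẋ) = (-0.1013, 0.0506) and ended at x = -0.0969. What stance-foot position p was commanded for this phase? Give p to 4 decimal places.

ωT = 3.8909·0.349 = 1.357924; cosh(ωT) = 2.072654, sinh(ωT) = 1.815460
x(T) = p + (x₀−p)·cosh(ωT) + (ẋ₀/ω)·sinh(ωT) ⇒ p·(1 − cosh) = x(T) − x₀·cosh − (ẋ₀/ω)·sinh
numerator   = -0.0969 − (-0.1013)·2.072654 − (0.0506/3.8909)·1.815460 = 0.089450
denominator = 1 − 2.072654 = -1.072654
p = 0.089450 / -1.072654 = -0.0834

p = -0.0834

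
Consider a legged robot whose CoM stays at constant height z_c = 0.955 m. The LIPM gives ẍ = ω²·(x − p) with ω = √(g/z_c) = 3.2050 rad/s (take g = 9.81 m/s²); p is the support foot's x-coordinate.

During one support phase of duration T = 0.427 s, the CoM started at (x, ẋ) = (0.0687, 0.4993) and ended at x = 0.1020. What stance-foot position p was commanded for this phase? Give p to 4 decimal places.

ωT = 3.2050·0.427 = 1.368535; cosh(ωT) = 2.092035, sinh(ωT) = 1.837555
x(T) = p + (x₀−p)·cosh(ωT) + (ẋ₀/ω)·sinh(ωT) ⇒ p·(1 − cosh) = x(T) − x₀·cosh − (ẋ₀/ω)·sinh
numerator   = 0.1020 − (0.0687)·2.092035 − (0.4993/3.2050)·1.837555 = -0.327991
denominator = 1 − 2.092035 = -1.092035
p = -0.327991 / -1.092035 = 0.3003

p = 0.3003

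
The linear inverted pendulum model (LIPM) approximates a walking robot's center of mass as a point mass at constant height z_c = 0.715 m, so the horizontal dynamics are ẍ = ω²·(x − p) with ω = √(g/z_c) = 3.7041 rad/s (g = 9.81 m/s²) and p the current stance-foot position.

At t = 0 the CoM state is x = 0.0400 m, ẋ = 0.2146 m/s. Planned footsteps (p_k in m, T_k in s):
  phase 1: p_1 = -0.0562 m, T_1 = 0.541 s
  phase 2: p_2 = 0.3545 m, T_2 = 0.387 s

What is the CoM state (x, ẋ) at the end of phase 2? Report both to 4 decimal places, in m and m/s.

x = 1.8423, ẋ = 5.8693

phase 1: p=-0.0562, T=0.541, ωT=2.003918, cosh=3.776435, sinh=3.641629; start (x,ẋ)=(0.040000, 0.214600) → end (x,ẋ)=(0.518074, 2.108061)
phase 2: p=0.3545, T=0.387, ωT=1.433487, cosh=2.215885, sinh=1.977409; start (x,ẋ)=(0.518074, 2.108061) → end (x,ẋ)=(1.842335, 5.869320)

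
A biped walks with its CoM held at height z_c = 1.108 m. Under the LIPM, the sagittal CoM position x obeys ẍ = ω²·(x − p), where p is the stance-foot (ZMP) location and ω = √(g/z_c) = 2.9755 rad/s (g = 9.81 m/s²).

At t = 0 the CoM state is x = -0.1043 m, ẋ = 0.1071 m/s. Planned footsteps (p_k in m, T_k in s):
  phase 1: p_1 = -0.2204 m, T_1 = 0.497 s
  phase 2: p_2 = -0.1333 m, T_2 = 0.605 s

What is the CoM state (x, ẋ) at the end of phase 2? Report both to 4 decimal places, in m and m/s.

phase 1: p=-0.2204, T=0.497, ωT=1.478823, cosh=2.307843, sinh=2.079937; start (x,ẋ)=(-0.104300, 0.107100) → end (x,ẋ)=(0.122406, 0.965696)
phase 2: p=-0.1333, T=0.605, ωT=1.800177, cosh=3.107995, sinh=2.942726; start (x,ẋ)=(0.122406, 0.965696) → end (x,ẋ)=(1.616491, 5.240359)

x = 1.6165, ẋ = 5.2404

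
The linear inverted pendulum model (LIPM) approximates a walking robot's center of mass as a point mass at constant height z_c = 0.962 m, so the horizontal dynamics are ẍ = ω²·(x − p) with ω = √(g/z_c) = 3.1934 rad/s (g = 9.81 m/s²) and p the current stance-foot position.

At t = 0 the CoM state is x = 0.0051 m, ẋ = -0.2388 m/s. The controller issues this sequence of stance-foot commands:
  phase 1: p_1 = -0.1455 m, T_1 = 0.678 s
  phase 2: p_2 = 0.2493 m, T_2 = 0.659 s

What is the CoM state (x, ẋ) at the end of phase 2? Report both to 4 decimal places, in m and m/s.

phase 1: p=-0.1455, T=0.678, ωT=2.165125, cosh=4.415214, sinh=4.300479; start (x,ẋ)=(0.005100, -0.238800) → end (x,ẋ)=(0.197845, 1.013859)
phase 2: p=0.2493, T=0.659, ωT=2.104451, cosh=4.162254, sinh=4.040341; start (x,ẋ)=(0.197845, 1.013859) → end (x,ẋ)=(1.317881, 3.556042)

x = 1.3179, ẋ = 3.5560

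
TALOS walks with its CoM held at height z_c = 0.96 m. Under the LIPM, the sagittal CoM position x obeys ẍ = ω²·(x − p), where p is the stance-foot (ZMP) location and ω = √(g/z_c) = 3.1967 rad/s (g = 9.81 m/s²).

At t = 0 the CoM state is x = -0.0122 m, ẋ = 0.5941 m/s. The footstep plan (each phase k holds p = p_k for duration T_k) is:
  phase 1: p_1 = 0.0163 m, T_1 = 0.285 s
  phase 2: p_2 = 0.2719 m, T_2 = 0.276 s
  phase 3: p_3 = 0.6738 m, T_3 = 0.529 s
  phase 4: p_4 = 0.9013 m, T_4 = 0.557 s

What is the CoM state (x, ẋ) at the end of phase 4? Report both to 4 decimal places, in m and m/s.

phase 1: p=0.0163, T=0.285, ωT=0.911059, cosh=1.444527, sinh=1.042429; start (x,ẋ)=(-0.012200, 0.594100) → end (x,ẋ)=(0.168864, 0.763222)
phase 2: p=0.2719, T=0.276, ωT=0.882289, cosh=1.415130, sinh=1.001295; start (x,ẋ)=(0.168864, 0.763222) → end (x,ẋ)=(0.365153, 0.750257)
phase 3: p=0.6738, T=0.529, ωT=1.691054, cosh=2.804761, sinh=2.620436; start (x,ẋ)=(0.365153, 0.750257) → end (x,ẋ)=(0.423129, -0.481163)
phase 4: p=0.9013, T=0.557, ωT=1.780562, cosh=3.050866, sinh=2.882323; start (x,ẋ)=(0.423129, -0.481163) → end (x,ẋ)=(-0.991378, -5.873791)

x = -0.9914, ẋ = -5.8738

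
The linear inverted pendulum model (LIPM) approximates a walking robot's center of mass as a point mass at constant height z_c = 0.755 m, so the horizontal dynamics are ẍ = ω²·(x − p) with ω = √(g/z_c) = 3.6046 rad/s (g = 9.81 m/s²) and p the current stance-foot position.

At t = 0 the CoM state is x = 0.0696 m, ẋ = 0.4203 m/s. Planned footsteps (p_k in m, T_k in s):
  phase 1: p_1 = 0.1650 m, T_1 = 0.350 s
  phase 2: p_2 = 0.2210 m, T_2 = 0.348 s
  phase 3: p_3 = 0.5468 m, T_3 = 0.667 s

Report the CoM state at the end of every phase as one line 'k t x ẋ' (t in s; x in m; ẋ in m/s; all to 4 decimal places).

1 0.3500 0.1724 0.2431
2 0.6980 0.2375 0.1788
3 1.3650 -0.9067 -5.1225

phase 1: p=0.1650, T=0.350, ωT=1.261610, cosh=1.907150, sinh=1.623952; start (x,ẋ)=(0.069600, 0.420300) → end (x,ẋ)=(0.172412, 0.243132)
phase 2: p=0.2210, T=0.348, ωT=1.254401, cosh=1.895492, sinh=1.610245; start (x,ẋ)=(0.172412, 0.243132) → end (x,ẋ)=(0.237514, 0.178839)
phase 3: p=0.5468, T=0.667, ωT=2.404268, cosh=5.580329, sinh=5.489997; start (x,ẋ)=(0.237514, 0.178839) → end (x,ẋ)=(-0.906734, -5.122549)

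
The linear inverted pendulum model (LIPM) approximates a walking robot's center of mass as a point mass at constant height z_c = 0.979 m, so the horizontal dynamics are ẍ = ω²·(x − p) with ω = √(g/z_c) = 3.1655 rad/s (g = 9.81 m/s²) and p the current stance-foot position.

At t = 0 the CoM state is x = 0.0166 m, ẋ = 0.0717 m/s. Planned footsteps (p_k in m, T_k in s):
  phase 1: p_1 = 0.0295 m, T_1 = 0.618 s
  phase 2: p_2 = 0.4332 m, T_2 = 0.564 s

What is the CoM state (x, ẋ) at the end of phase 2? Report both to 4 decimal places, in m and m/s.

x = -0.5989, ẋ = -3.0500

phase 1: p=0.0295, T=0.618, ωT=1.956279, cosh=3.607172, sinh=3.465788; start (x,ẋ)=(0.016600, 0.071700) → end (x,ẋ)=(0.061469, 0.117109)
phase 2: p=0.4332, T=0.564, ωT=1.785342, cosh=3.064679, sinh=2.896939; start (x,ẋ)=(0.061469, 0.117109) → end (x,ẋ)=(-0.598862, -3.049968)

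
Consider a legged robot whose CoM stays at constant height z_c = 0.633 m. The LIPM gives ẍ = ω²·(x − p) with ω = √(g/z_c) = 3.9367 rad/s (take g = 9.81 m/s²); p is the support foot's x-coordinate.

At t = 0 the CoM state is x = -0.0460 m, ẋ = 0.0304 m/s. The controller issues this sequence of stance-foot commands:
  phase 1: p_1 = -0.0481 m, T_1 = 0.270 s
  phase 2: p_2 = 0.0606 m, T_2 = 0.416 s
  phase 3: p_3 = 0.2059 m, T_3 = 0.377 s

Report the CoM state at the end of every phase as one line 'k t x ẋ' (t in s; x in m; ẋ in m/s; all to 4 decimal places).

1 0.2700 -0.0349 0.0598
2 0.6860 -0.1566 -0.7702
3 1.0630 -1.0440 -4.7716

phase 1: p=-0.0481, T=0.270, ωT=1.062909, cosh=1.620115, sinh=1.274665; start (x,ẋ)=(-0.046000, 0.030400) → end (x,ẋ)=(-0.034855, 0.059789)
phase 2: p=0.0606, T=0.416, ωT=1.637667, cosh=2.668795, sinh=2.474362; start (x,ẋ)=(-0.034855, 0.059789) → end (x,ẋ)=(-0.156569, -0.770240)
phase 3: p=0.2059, T=0.377, ωT=1.484136, cosh=2.318925, sinh=2.092227; start (x,ẋ)=(-0.156569, -0.770240) → end (x,ẋ)=(-1.043996, -4.771594)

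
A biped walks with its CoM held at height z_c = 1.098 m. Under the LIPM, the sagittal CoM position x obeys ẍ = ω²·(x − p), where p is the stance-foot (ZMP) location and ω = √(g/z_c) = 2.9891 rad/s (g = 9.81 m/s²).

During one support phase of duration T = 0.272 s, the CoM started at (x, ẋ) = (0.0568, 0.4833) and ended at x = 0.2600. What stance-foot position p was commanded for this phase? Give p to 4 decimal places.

ωT = 2.9891·0.272 = 0.813035; cosh(ωT) = 1.349126, sinh(ωT) = 0.905616
x(T) = p + (x₀−p)·cosh(ωT) + (ẋ₀/ω)·sinh(ωT) ⇒ p·(1 − cosh) = x(T) − x₀·cosh − (ẋ₀/ω)·sinh
numerator   = 0.2600 − (0.0568)·1.349126 − (0.4833/2.9891)·0.905616 = 0.036943
denominator = 1 − 1.349126 = -0.349126
p = 0.036943 / -0.349126 = -0.1058

p = -0.1058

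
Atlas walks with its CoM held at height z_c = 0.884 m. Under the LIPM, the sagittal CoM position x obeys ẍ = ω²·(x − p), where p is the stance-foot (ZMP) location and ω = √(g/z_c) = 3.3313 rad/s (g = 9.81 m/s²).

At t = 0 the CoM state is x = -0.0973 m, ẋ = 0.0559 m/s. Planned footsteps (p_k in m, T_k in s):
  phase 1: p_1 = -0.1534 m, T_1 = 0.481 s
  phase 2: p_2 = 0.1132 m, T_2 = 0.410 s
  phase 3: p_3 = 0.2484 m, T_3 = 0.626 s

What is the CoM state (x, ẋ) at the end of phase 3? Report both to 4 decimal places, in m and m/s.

phase 1: p=-0.1534, T=0.481, ωT=1.602355, cosh=2.583067, sinh=2.381645; start (x,ẋ)=(-0.097300, 0.055900) → end (x,ẋ)=(0.031475, 0.589489)
phase 2: p=0.1132, T=0.410, ωT=1.365833, cosh=2.087077, sinh=1.831909; start (x,ẋ)=(0.031475, 0.589489) → end (x,ẋ)=(0.266798, 0.731569)
phase 3: p=0.2484, T=0.626, ωT=2.085394, cosh=4.086009, sinh=3.961751; start (x,ẋ)=(0.266798, 0.731569) → end (x,ẋ)=(1.193593, 3.232010)

x = 1.1936, ẋ = 3.2320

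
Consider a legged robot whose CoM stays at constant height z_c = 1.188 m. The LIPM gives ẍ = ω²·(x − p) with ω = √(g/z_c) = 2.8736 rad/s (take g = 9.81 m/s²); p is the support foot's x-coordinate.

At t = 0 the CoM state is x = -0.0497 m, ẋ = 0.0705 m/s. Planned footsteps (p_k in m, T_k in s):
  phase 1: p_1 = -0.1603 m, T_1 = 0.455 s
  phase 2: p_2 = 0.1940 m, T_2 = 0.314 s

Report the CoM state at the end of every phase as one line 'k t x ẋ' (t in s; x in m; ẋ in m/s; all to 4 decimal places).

phase 1: p=-0.1603, T=0.455, ωT=1.307488, cosh=1.983687, sinh=1.713188; start (x,ẋ)=(-0.049700, 0.070500) → end (x,ẋ)=(0.101127, 0.684336)
phase 2: p=0.1940, T=0.314, ωT=0.902310, cosh=1.435462, sinh=1.029830; start (x,ẋ)=(0.101127, 0.684336) → end (x,ẋ)=(0.305934, 0.707496)

1 0.4550 0.1011 0.6843
2 0.7690 0.3059 0.7075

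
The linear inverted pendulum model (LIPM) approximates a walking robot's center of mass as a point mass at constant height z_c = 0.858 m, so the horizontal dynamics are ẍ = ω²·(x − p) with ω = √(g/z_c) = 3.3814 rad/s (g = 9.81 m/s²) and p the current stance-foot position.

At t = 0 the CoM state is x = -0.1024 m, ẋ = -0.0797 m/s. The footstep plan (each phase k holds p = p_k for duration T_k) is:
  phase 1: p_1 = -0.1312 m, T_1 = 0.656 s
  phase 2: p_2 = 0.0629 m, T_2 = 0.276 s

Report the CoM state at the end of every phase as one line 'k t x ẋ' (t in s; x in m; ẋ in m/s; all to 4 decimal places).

phase 1: p=-0.1312, T=0.656, ωT=2.218198, cosh=4.649781, sinh=4.540976; start (x,ẋ)=(-0.102400, -0.079700) → end (x,ẋ)=(-0.104318, 0.071632)
phase 2: p=0.0629, T=0.276, ωT=0.933266, cosh=1.468034, sinh=1.074767; start (x,ẋ)=(-0.104318, 0.071632) → end (x,ẋ)=(-0.159813, -0.502547)

1 0.6560 -0.1043 0.0716
2 0.9320 -0.1598 -0.5025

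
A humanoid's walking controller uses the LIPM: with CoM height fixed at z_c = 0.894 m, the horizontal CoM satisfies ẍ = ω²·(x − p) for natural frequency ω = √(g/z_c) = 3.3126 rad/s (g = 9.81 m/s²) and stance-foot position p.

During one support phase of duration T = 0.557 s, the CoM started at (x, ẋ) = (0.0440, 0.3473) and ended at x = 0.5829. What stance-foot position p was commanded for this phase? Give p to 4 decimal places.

p = -0.0520

ωT = 3.3126·0.557 = 1.845118; cosh(ωT) = 3.243427, sinh(ωT) = 3.085421
x(T) = p + (x₀−p)·cosh(ωT) + (ẋ₀/ω)·sinh(ωT) ⇒ p·(1 − cosh) = x(T) − x₀·cosh − (ẋ₀/ω)·sinh
numerator   = 0.5829 − (0.0440)·3.243427 − (0.3473/3.3126)·3.085421 = 0.116707
denominator = 1 − 3.243427 = -2.243427
p = 0.116707 / -2.243427 = -0.0520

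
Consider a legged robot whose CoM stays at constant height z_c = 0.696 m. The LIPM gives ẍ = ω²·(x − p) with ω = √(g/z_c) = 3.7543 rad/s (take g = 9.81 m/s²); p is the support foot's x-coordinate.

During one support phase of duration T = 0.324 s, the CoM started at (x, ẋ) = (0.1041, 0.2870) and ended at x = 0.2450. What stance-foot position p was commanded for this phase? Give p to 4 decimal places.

p = 0.0763

ωT = 3.7543·0.324 = 1.216393; cosh(ωT) = 1.835645, sinh(ωT) = 1.539348
x(T) = p + (x₀−p)·cosh(ωT) + (ẋ₀/ω)·sinh(ωT) ⇒ p·(1 − cosh) = x(T) − x₀·cosh − (ẋ₀/ω)·sinh
numerator   = 0.2450 − (0.1041)·1.835645 − (0.2870/3.7543)·1.539348 = -0.063767
denominator = 1 − 1.835645 = -0.835645
p = -0.063767 / -0.835645 = 0.0763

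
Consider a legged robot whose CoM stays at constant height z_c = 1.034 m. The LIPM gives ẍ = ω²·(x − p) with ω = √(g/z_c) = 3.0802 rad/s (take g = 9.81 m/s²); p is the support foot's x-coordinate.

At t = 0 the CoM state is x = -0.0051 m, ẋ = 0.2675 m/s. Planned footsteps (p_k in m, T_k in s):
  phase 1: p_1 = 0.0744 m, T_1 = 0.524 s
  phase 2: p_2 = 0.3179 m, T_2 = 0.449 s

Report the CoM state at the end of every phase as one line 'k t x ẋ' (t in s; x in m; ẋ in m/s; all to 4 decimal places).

1 0.5240 0.0763 0.1078
2 0.9730 -0.1286 -1.1617

phase 1: p=0.0744, T=0.524, ωT=1.614025, cosh=2.611036, sinh=2.411951; start (x,ẋ)=(-0.005100, 0.267500) → end (x,ẋ)=(0.076289, 0.107823)
phase 2: p=0.3179, T=0.449, ωT=1.383010, cosh=2.118853, sinh=1.868030; start (x,ẋ)=(0.076289, 0.107823) → end (x,ẋ)=(-0.128648, -1.161748)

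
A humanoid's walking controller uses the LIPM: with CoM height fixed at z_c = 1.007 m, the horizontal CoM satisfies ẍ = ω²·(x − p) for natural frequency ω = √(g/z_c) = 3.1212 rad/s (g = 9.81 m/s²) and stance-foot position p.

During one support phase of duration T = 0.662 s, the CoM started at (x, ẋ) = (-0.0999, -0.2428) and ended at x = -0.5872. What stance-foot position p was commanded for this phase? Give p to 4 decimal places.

ωT = 3.1212·0.662 = 2.066234; cosh(ωT) = 4.010850, sinh(ωT) = 3.884188
x(T) = p + (x₀−p)·cosh(ωT) + (ẋ₀/ω)·sinh(ωT) ⇒ p·(1 − cosh) = x(T) − x₀·cosh − (ẋ₀/ω)·sinh
numerator   = -0.5872 − (-0.0999)·4.010850 − (-0.2428/3.1212)·3.884188 = 0.115637
denominator = 1 − 4.010850 = -3.010850
p = 0.115637 / -3.010850 = -0.0384

p = -0.0384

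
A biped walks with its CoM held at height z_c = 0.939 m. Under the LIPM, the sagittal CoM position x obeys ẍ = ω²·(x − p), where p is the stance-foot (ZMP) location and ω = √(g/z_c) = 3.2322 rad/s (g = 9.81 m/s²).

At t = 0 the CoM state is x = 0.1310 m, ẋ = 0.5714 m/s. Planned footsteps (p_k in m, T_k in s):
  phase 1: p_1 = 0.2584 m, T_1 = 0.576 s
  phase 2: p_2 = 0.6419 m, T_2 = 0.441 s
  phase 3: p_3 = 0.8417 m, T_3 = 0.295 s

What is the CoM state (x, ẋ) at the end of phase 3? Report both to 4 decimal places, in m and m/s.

phase 1: p=0.2584, T=0.576, ωT=1.861747, cosh=3.295186, sinh=3.139785; start (x,ẋ)=(0.131000, 0.571400) → end (x,ẋ)=(0.393656, 0.589961)
phase 2: p=0.6419, T=0.441, ωT=1.425400, cosh=2.199967, sinh=1.959555; start (x,ẋ)=(0.393656, 0.589961) → end (x,ẋ)=(0.453441, -0.274402)
phase 3: p=0.8417, T=0.295, ωT=0.953499, cosh=1.490082, sinh=1.104691; start (x,ẋ)=(0.453441, -0.274402) → end (x,ẋ)=(0.169379, -1.795192)

x = 0.1694, ẋ = -1.7952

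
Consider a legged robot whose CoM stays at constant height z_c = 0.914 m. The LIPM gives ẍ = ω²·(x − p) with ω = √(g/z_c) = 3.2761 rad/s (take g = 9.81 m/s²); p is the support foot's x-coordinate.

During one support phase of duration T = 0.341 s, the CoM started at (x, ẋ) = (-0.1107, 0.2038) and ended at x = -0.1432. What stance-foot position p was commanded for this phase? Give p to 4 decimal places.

ωT = 3.2761·0.341 = 1.117150; cosh(ωT) = 1.691672, sinh(ωT) = 1.364461
x(T) = p + (x₀−p)·cosh(ωT) + (ẋ₀/ω)·sinh(ωT) ⇒ p·(1 − cosh) = x(T) − x₀·cosh − (ẋ₀/ω)·sinh
numerator   = -0.1432 − (-0.1107)·1.691672 − (0.2038/3.2761)·1.364461 = -0.040812
denominator = 1 − 1.691672 = -0.691672
p = -0.040812 / -0.691672 = 0.0590

p = 0.0590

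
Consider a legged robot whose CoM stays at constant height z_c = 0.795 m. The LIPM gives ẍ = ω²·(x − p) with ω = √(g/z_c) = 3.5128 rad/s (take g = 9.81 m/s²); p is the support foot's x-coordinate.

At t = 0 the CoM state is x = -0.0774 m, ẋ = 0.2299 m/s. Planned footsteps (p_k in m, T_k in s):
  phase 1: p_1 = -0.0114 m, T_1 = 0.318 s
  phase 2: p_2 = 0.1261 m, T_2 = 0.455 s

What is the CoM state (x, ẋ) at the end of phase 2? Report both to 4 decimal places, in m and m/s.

phase 1: p=-0.0114, T=0.318, ωT=1.117070, cosh=1.691563, sinh=1.364326; start (x,ẋ)=(-0.077400, 0.229900) → end (x,ẋ)=(-0.033753, 0.072578)
phase 2: p=0.1261, T=0.455, ωT=1.598324, cosh=2.573487, sinh=2.371251; start (x,ẋ)=(-0.033753, 0.072578) → end (x,ẋ)=(-0.236287, -1.144753)

x = -0.2363, ẋ = -1.1448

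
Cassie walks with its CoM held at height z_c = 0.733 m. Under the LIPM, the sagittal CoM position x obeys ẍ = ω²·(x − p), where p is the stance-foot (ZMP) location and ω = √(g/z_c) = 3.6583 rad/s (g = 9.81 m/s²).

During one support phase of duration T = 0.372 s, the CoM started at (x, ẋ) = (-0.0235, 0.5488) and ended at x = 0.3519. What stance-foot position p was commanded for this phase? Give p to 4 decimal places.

p = -0.1182

ωT = 3.6583·0.372 = 1.360888; cosh(ωT) = 2.078043, sinh(ωT) = 1.821610
x(T) = p + (x₀−p)·cosh(ωT) + (ẋ₀/ω)·sinh(ωT) ⇒ p·(1 − cosh) = x(T) − x₀·cosh − (ẋ₀/ω)·sinh
numerator   = 0.3519 − (-0.0235)·2.078043 − (0.5488/3.6583)·1.821610 = 0.127465
denominator = 1 − 2.078043 = -1.078043
p = 0.127465 / -1.078043 = -0.1182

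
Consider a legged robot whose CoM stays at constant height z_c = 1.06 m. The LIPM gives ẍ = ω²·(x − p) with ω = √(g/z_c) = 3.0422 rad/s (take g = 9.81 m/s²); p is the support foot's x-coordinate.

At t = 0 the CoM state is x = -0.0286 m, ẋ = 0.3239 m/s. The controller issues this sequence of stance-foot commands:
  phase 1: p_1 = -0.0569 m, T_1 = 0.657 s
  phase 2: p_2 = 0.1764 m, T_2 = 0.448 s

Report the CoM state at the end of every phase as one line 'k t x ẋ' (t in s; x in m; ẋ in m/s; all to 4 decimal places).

1 0.6570 0.4351 1.5289
2 1.1050 1.6325 4.6196

phase 1: p=-0.0569, T=0.657, ωT=1.998725, cosh=3.757576, sinh=3.622068; start (x,ẋ)=(-0.028600, 0.323900) → end (x,ẋ)=(0.435077, 1.528918)
phase 2: p=0.1764, T=0.448, ωT=1.362906, cosh=2.081723, sinh=1.825807; start (x,ẋ)=(0.435077, 1.528918) → end (x,ẋ)=(1.632490, 4.619600)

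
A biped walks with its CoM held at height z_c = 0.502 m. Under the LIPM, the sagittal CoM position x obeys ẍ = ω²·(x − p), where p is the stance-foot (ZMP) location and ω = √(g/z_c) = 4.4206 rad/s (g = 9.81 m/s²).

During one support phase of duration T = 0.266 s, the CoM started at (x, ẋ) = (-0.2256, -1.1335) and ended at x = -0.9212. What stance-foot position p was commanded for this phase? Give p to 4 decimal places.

p = 0.1870

ωT = 4.4206·0.266 = 1.175880; cosh(ωT) = 1.774770, sinh(ωT) = 1.466223
x(T) = p + (x₀−p)·cosh(ωT) + (ẋ₀/ω)·sinh(ωT) ⇒ p·(1 − cosh) = x(T) − x₀·cosh − (ẋ₀/ω)·sinh
numerator   = -0.9212 − (-0.2256)·1.774770 − (-1.1335/4.4206)·1.466223 = -0.144853
denominator = 1 − 1.774770 = -0.774770
p = -0.144853 / -0.774770 = 0.1870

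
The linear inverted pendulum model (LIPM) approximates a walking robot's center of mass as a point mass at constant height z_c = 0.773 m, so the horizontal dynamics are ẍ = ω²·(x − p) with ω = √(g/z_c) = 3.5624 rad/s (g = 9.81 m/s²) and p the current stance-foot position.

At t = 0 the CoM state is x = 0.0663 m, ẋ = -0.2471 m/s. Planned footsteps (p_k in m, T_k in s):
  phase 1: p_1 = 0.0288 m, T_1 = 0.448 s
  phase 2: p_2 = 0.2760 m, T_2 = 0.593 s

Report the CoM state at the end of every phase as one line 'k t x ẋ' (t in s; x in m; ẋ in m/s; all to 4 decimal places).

1 0.4480 -0.0390 -0.3186
2 1.0410 -1.4095 -5.9074

phase 1: p=0.0288, T=0.448, ωT=1.595955, cosh=2.567877, sinh=2.365162; start (x,ẋ)=(0.066300, -0.247100) → end (x,ẋ)=(-0.038960, -0.318560)
phase 2: p=0.2760, T=0.593, ωT=2.112503, cosh=4.194925, sinh=4.073990; start (x,ẋ)=(-0.038960, -0.318560) → end (x,ẋ)=(-1.409542, -5.907411)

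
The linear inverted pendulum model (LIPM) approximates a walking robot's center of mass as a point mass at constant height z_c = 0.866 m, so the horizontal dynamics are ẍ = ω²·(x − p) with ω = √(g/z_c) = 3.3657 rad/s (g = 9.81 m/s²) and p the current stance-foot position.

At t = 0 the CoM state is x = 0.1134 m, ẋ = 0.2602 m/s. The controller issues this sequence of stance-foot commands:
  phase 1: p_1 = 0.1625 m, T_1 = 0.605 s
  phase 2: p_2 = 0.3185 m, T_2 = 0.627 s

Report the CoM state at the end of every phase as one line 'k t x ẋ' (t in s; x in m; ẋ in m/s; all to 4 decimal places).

phase 1: p=0.1625, T=0.605, ωT=2.036248, cosh=3.896165, sinh=3.765647; start (x,ẋ)=(0.113400, 0.260200) → end (x,ẋ)=(0.262318, 0.391487)
phase 2: p=0.3185, T=0.627, ωT=2.110294, cosh=4.185934, sinh=4.064732; start (x,ẋ)=(0.262318, 0.391487) → end (x,ẋ)=(0.556121, 0.870130)

1 0.6050 0.2623 0.3915
2 1.2320 0.5561 0.8701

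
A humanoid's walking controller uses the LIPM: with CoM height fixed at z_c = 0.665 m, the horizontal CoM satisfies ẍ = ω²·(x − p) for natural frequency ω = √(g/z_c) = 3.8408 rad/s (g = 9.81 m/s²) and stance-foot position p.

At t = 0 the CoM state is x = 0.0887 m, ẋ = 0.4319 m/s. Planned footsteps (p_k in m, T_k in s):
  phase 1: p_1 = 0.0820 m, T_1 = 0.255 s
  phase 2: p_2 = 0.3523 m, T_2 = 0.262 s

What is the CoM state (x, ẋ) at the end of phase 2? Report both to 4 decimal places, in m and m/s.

phase 1: p=0.0820, T=0.255, ωT=0.979404, cosh=1.519202, sinh=1.143667; start (x,ẋ)=(0.088700, 0.431900) → end (x,ẋ)=(0.220785, 0.685574)
phase 2: p=0.3523, T=0.262, ωT=1.006290, cosh=1.550503, sinh=1.184930; start (x,ẋ)=(0.220785, 0.685574) → end (x,ẋ)=(0.359892, 0.464447)

x = 0.3599, ẋ = 0.4644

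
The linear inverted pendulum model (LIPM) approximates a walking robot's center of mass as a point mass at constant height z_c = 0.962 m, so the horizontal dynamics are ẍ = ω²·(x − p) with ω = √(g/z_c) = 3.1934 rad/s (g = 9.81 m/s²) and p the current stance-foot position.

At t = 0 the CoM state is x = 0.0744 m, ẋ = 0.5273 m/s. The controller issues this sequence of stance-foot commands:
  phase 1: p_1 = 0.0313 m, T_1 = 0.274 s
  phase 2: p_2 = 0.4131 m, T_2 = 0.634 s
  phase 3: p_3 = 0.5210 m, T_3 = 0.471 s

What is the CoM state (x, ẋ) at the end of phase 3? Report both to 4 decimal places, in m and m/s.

x = 2.2654, ẋ = 5.6876

phase 1: p=0.0313, T=0.274, ωT=0.874992, cosh=1.407860, sinh=0.990995; start (x,ẋ)=(0.074400, 0.527300) → end (x,ẋ)=(0.255614, 0.878761)
phase 2: p=0.4131, T=0.634, ωT=2.024616, cosh=3.852622, sinh=3.720577; start (x,ẋ)=(0.255614, 0.878761) → end (x,ẋ)=(0.830194, 1.514392)
phase 3: p=0.5210, T=0.471, ωT=1.504091, cosh=2.361141, sinh=2.138922; start (x,ẋ)=(0.830194, 1.514392) → end (x,ẋ)=(2.265383, 5.687624)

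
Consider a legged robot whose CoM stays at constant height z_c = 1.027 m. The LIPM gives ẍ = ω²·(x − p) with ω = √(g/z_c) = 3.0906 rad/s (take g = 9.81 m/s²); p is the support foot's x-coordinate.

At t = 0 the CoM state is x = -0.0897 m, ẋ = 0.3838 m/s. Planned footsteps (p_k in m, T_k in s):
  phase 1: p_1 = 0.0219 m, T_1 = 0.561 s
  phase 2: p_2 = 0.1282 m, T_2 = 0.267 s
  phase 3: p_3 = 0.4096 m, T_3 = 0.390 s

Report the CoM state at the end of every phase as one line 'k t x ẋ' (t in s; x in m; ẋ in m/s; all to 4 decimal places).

phase 1: p=0.0219, T=0.561, ωT=1.733827, cosh=2.919444, sinh=2.742836; start (x,ẋ)=(-0.089700, 0.383800) → end (x,ẋ)=(0.036704, 0.174448)
phase 2: p=0.1282, T=0.267, ωT=0.825190, cosh=1.360233, sinh=0.922082; start (x,ẋ)=(0.036704, 0.174448) → end (x,ẋ)=(0.055790, -0.023454)
phase 3: p=0.4096, T=0.390, ωT=1.205334, cosh=1.818733, sinh=1.519141; start (x,ẋ)=(0.055790, -0.023454) → end (x,ẋ)=(-0.245414, -1.703814)

1 0.5610 0.0367 0.1744
2 0.8280 0.0558 -0.0235
3 1.2180 -0.2454 -1.7038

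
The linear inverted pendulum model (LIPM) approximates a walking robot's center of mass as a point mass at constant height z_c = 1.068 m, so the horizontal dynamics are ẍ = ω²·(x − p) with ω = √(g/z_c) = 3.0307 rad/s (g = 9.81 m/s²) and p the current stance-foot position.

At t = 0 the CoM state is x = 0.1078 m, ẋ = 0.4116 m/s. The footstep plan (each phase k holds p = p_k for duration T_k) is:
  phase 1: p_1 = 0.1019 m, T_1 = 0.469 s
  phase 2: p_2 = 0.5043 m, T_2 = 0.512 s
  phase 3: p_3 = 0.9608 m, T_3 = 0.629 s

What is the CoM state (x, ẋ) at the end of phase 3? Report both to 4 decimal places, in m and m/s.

phase 1: p=0.1019, T=0.469, ωT=1.421398, cosh=2.192143, sinh=1.950767; start (x,ẋ)=(0.107800, 0.411600) → end (x,ẋ)=(0.379768, 0.937168)
phase 2: p=0.5043, T=0.512, ωT=1.551718, cosh=2.465728, sinh=2.253845; start (x,ẋ)=(0.379768, 0.937168) → end (x,ẋ)=(0.894182, 1.460155)
phase 3: p=0.9608, T=0.629, ωT=1.906310, cosh=3.438423, sinh=3.289795; start (x,ẋ)=(0.894182, 1.460155) → end (x,ẋ)=(2.316723, 4.356424)

x = 2.3167, ẋ = 4.3564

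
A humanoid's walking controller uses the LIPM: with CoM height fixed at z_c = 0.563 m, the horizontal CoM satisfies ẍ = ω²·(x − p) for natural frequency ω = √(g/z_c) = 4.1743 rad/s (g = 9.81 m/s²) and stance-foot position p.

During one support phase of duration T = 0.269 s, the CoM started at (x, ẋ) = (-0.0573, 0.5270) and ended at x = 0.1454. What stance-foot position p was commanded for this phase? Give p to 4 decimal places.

ωT = 4.1743·0.269 = 1.122887; cosh(ωT) = 1.699527, sinh(ωT) = 1.374188
x(T) = p + (x₀−p)·cosh(ωT) + (ẋ₀/ω)·sinh(ωT) ⇒ p·(1 − cosh) = x(T) − x₀·cosh − (ẋ₀/ω)·sinh
numerator   = 0.1454 − (-0.0573)·1.699527 − (0.5270/4.1743)·1.374188 = 0.069293
denominator = 1 − 1.699527 = -0.699527
p = 0.069293 / -0.699527 = -0.0991

p = -0.0991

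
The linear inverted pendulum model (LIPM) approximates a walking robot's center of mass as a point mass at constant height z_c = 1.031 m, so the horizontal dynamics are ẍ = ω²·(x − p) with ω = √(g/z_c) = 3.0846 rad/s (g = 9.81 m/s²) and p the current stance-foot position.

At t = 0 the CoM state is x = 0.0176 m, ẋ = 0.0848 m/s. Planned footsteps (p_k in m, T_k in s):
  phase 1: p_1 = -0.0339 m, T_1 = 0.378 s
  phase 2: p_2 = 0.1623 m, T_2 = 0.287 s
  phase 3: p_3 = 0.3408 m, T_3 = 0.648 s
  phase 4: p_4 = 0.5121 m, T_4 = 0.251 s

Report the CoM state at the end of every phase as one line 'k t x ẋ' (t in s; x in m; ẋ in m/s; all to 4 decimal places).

phase 1: p=-0.0339, T=0.378, ωT=1.165979, cosh=1.760340, sinh=1.448722; start (x,ẋ)=(0.017600, 0.084800) → end (x,ẋ)=(0.096585, 0.379416)
phase 2: p=0.1623, T=0.287, ωT=0.885280, cosh=1.418131, sinh=1.005532; start (x,ẋ)=(0.096585, 0.379416) → end (x,ẋ)=(0.192791, 0.334236)
phase 3: p=0.3408, T=0.648, ωT=1.998821, cosh=3.757922, sinh=3.622427; start (x,ẋ)=(0.192791, 0.334236) → end (x,ẋ)=(0.177108, -0.397777)
phase 4: p=0.5121, T=0.251, ωT=0.774235, cosh=1.314994, sinh=0.853937; start (x,ẋ)=(0.177108, -0.397777) → end (x,ẋ)=(-0.038533, -1.405462)

1 0.3780 0.0966 0.3794
2 0.6650 0.1928 0.3342
3 1.3130 0.1771 -0.3978
4 1.5640 -0.0385 -1.4055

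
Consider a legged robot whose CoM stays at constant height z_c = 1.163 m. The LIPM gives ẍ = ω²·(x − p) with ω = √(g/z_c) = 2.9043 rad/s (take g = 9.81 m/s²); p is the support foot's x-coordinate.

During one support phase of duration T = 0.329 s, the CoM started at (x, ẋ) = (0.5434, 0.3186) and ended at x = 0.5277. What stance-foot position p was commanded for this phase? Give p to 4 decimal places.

p = 0.8221

ωT = 2.9043·0.329 = 0.955515; cosh(ωT) = 1.492311, sinh(ωT) = 1.107697
x(T) = p + (x₀−p)·cosh(ωT) + (ẋ₀/ω)·sinh(ωT) ⇒ p·(1 − cosh) = x(T) − x₀·cosh − (ẋ₀/ω)·sinh
numerator   = 0.5277 − (0.5434)·1.492311 − (0.3186/2.9043)·1.107697 = -0.404736
denominator = 1 − 1.492311 = -0.492311
p = -0.404736 / -0.492311 = 0.8221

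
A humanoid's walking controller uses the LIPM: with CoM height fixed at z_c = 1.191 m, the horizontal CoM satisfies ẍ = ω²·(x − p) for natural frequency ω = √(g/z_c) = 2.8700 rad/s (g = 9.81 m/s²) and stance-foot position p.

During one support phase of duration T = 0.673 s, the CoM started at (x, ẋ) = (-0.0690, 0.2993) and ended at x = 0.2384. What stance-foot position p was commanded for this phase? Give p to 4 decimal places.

p = -0.0512

ωT = 2.8700·0.673 = 1.931510; cosh(ωT) = 3.522425, sinh(ωT) = 3.377496
x(T) = p + (x₀−p)·cosh(ωT) + (ẋ₀/ω)·sinh(ωT) ⇒ p·(1 − cosh) = x(T) − x₀·cosh − (ẋ₀/ω)·sinh
numerator   = 0.2384 − (-0.0690)·3.522425 − (0.2993/2.8700)·3.377496 = 0.129223
denominator = 1 − 3.522425 = -2.522425
p = 0.129223 / -2.522425 = -0.0512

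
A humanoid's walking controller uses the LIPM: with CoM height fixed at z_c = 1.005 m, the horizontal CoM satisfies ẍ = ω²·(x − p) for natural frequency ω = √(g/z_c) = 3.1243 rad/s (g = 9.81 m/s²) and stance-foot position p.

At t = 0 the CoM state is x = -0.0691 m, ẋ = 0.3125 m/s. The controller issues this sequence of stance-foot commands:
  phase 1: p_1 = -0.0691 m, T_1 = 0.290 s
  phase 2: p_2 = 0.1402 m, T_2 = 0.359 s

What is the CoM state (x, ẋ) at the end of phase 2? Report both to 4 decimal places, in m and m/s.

x = 0.1582, ẋ = 0.3103

phase 1: p=-0.0691, T=0.290, ωT=0.906047, cosh=1.439320, sinh=1.035201; start (x,ẋ)=(-0.069100, 0.312500) → end (x,ẋ)=(0.034443, 0.449787)
phase 2: p=0.1402, T=0.359, ωT=1.121624, cosh=1.697793, sinh=1.372042; start (x,ẋ)=(0.034443, 0.449787) → end (x,ẋ)=(0.158172, 0.310302)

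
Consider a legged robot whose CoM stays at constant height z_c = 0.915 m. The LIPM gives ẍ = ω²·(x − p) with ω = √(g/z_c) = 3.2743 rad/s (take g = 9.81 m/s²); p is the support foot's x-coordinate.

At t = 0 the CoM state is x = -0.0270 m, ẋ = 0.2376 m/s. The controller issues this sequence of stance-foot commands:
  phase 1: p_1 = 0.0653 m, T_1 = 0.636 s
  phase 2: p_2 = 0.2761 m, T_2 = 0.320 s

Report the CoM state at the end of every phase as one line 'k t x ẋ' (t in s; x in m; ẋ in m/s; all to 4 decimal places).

phase 1: p=0.0653, T=0.636, ωT=2.082455, cosh=4.074383, sinh=3.949759; start (x,ẋ)=(-0.027000, 0.237600) → end (x,ẋ)=(-0.024151, -0.225614)
phase 2: p=0.2761, T=0.320, ωT=1.047776, cosh=1.601010, sinh=1.250293; start (x,ẋ)=(-0.024151, -0.225614) → end (x,ẋ)=(-0.290755, -1.590388)

1 0.6360 -0.0242 -0.2256
2 0.9560 -0.2908 -1.5904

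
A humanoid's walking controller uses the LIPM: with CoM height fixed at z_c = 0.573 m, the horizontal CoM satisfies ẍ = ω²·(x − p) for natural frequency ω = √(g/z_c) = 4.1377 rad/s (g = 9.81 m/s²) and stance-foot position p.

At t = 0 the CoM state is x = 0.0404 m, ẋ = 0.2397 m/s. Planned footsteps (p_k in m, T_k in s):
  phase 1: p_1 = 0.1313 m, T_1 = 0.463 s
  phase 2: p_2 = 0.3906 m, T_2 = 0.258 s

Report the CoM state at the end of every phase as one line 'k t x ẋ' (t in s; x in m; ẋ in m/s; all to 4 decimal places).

phase 1: p=0.1313, T=0.463, ωT=1.915755, cosh=3.469648, sinh=3.322417; start (x,ẋ)=(0.040400, 0.239700) → end (x,ẋ)=(0.008379, -0.417943)
phase 2: p=0.3906, T=0.258, ωT=1.067527, cosh=1.626018, sinh=1.282160; start (x,ẋ)=(0.008379, -0.417943) → end (x,ẋ)=(-0.360407, -2.707338)

1 0.4630 0.0084 -0.4179
2 0.7210 -0.3604 -2.7073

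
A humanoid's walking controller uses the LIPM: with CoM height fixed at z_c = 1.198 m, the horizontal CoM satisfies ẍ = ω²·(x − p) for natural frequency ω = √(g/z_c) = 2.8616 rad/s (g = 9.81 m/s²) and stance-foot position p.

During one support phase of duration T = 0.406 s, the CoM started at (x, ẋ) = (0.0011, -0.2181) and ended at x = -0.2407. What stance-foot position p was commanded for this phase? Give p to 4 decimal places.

ωT = 2.8616·0.406 = 1.161810; cosh(ωT) = 1.754315, sinh(ωT) = 1.441396
x(T) = p + (x₀−p)·cosh(ωT) + (ẋ₀/ω)·sinh(ωT) ⇒ p·(1 − cosh) = x(T) − x₀·cosh − (ẋ₀/ω)·sinh
numerator   = -0.2407 − (0.0011)·1.754315 − (-0.2181/2.8616)·1.441396 = -0.132772
denominator = 1 − 1.754315 = -0.754315
p = -0.132772 / -0.754315 = 0.1760

p = 0.1760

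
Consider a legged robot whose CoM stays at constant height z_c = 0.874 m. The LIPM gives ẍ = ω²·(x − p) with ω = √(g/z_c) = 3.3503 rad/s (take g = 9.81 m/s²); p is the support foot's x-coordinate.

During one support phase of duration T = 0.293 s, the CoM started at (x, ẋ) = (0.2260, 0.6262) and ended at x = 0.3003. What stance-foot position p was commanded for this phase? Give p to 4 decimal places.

ωT = 3.3503·0.293 = 0.981638; cosh(ωT) = 1.521760, sinh(ωT) = 1.147064
x(T) = p + (x₀−p)·cosh(ωT) + (ẋ₀/ω)·sinh(ωT) ⇒ p·(1 − cosh) = x(T) − x₀·cosh − (ẋ₀/ω)·sinh
numerator   = 0.3003 − (0.2260)·1.521760 − (0.6262/3.3503)·1.147064 = -0.258014
denominator = 1 − 1.521760 = -0.521760
p = -0.258014 / -0.521760 = 0.4945

p = 0.4945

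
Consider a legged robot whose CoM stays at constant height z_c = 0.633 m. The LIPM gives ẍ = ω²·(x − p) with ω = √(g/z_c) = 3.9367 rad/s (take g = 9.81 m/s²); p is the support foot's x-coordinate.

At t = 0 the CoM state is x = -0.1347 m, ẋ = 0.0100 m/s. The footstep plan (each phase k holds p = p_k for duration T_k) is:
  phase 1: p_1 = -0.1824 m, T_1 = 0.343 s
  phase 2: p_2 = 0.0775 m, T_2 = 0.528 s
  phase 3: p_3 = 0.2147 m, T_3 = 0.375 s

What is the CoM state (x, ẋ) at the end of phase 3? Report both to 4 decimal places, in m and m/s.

phase 1: p=-0.1824, T=0.343, ωT=1.350288, cosh=2.058851, sinh=1.799686; start (x,ẋ)=(-0.134700, 0.010000) → end (x,ẋ)=(-0.079621, 0.358535)
phase 2: p=0.0775, T=0.528, ωT=2.078578, cosh=4.059100, sinh=3.933992; start (x,ẋ)=(-0.079621, 0.358535) → end (x,ẋ)=(-0.201983, -0.978000)
phase 3: p=0.2147, T=0.375, ωT=1.476263, cosh=2.302524, sinh=2.074034; start (x,ẋ)=(-0.201983, -0.978000) → end (x,ẋ)=(-1.259978, -5.654022)

x = -1.2600, ẋ = -5.6540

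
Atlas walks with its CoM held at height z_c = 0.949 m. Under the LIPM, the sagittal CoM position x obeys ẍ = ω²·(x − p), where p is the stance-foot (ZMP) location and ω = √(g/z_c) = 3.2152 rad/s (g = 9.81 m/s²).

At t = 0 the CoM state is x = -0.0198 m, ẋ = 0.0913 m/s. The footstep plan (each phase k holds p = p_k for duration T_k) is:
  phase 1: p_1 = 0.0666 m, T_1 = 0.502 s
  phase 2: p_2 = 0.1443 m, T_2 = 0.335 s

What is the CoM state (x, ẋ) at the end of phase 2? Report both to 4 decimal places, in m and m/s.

x = -0.4146, ẋ = -1.6869

phase 1: p=0.0666, T=0.502, ωT=1.614030, cosh=2.611049, sinh=2.411966; start (x,ẋ)=(-0.019800, 0.091300) → end (x,ẋ)=(-0.090504, -0.431639)
phase 2: p=0.1443, T=0.335, ωT=1.077092, cosh=1.638357, sinh=1.297772; start (x,ẋ)=(-0.090504, -0.431639) → end (x,ẋ)=(-0.414617, -1.686920)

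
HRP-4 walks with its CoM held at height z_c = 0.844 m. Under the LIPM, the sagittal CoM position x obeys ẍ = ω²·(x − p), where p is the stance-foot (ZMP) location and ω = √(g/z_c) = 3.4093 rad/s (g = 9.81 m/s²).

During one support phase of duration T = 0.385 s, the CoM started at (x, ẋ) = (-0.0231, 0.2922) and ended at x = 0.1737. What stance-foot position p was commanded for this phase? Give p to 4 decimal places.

p = -0.0726

ωT = 3.4093·0.385 = 1.312580; cosh(ωT) = 1.992437, sinh(ωT) = 1.723313
x(T) = p + (x₀−p)·cosh(ωT) + (ẋ₀/ω)·sinh(ωT) ⇒ p·(1 − cosh) = x(T) − x₀·cosh − (ẋ₀/ω)·sinh
numerator   = 0.1737 − (-0.0231)·1.992437 − (0.2922/3.4093)·1.723313 = 0.072026
denominator = 1 − 1.992437 = -0.992437
p = 0.072026 / -0.992437 = -0.0726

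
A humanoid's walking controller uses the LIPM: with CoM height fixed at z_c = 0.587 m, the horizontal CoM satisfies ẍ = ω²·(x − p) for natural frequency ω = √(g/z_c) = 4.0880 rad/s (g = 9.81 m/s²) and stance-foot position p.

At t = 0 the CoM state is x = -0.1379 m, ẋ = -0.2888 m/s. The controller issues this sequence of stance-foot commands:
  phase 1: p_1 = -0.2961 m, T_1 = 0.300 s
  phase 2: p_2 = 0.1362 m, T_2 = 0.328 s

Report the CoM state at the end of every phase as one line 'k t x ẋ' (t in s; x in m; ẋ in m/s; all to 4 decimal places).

phase 1: p=-0.2961, T=0.300, ωT=1.226400, cosh=1.851141, sinh=1.557794; start (x,ẋ)=(-0.137900, -0.288800) → end (x,ẋ)=(-0.113301, 0.472850)
phase 2: p=0.1362, T=0.328, ωT=1.340864, cosh=2.041982, sinh=1.780363; start (x,ẋ)=(-0.113301, 0.472850) → end (x,ẋ)=(-0.167346, -0.850349)

1 0.3000 -0.1133 0.4728
2 0.6280 -0.1673 -0.8503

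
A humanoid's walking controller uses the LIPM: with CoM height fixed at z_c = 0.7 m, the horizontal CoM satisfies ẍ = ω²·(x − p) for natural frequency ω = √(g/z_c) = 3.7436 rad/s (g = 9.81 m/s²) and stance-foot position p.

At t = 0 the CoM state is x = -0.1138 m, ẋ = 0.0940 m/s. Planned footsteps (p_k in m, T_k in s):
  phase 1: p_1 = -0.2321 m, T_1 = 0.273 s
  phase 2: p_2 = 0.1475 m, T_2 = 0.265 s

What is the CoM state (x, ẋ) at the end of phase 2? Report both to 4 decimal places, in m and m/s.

phase 1: p=-0.2321, T=0.273, ωT=1.022003, cosh=1.569314, sinh=1.209441; start (x,ẋ)=(-0.113800, 0.094000) → end (x,ẋ)=(-0.016082, 0.683138)
phase 2: p=0.1475, T=0.265, ωT=0.992054, cosh=1.533791, sinh=1.162977; start (x,ẋ)=(-0.016082, 0.683138) → end (x,ẋ)=(0.108822, 0.335602)

x = 0.1088, ẋ = 0.3356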